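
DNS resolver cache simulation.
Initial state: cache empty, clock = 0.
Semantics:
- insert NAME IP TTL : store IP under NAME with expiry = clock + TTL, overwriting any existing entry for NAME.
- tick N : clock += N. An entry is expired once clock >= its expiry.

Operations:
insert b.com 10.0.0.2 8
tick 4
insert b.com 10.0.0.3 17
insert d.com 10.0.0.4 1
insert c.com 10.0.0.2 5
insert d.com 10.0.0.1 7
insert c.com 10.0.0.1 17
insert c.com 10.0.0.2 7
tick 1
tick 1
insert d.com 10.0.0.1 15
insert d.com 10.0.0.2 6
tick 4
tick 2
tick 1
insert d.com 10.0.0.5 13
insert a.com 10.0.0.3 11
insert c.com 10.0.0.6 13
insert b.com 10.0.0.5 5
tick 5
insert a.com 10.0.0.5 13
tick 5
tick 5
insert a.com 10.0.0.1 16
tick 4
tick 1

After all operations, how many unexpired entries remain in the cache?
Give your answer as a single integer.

Op 1: insert b.com -> 10.0.0.2 (expiry=0+8=8). clock=0
Op 2: tick 4 -> clock=4.
Op 3: insert b.com -> 10.0.0.3 (expiry=4+17=21). clock=4
Op 4: insert d.com -> 10.0.0.4 (expiry=4+1=5). clock=4
Op 5: insert c.com -> 10.0.0.2 (expiry=4+5=9). clock=4
Op 6: insert d.com -> 10.0.0.1 (expiry=4+7=11). clock=4
Op 7: insert c.com -> 10.0.0.1 (expiry=4+17=21). clock=4
Op 8: insert c.com -> 10.0.0.2 (expiry=4+7=11). clock=4
Op 9: tick 1 -> clock=5.
Op 10: tick 1 -> clock=6.
Op 11: insert d.com -> 10.0.0.1 (expiry=6+15=21). clock=6
Op 12: insert d.com -> 10.0.0.2 (expiry=6+6=12). clock=6
Op 13: tick 4 -> clock=10.
Op 14: tick 2 -> clock=12. purged={c.com,d.com}
Op 15: tick 1 -> clock=13.
Op 16: insert d.com -> 10.0.0.5 (expiry=13+13=26). clock=13
Op 17: insert a.com -> 10.0.0.3 (expiry=13+11=24). clock=13
Op 18: insert c.com -> 10.0.0.6 (expiry=13+13=26). clock=13
Op 19: insert b.com -> 10.0.0.5 (expiry=13+5=18). clock=13
Op 20: tick 5 -> clock=18. purged={b.com}
Op 21: insert a.com -> 10.0.0.5 (expiry=18+13=31). clock=18
Op 22: tick 5 -> clock=23.
Op 23: tick 5 -> clock=28. purged={c.com,d.com}
Op 24: insert a.com -> 10.0.0.1 (expiry=28+16=44). clock=28
Op 25: tick 4 -> clock=32.
Op 26: tick 1 -> clock=33.
Final cache (unexpired): {a.com} -> size=1

Answer: 1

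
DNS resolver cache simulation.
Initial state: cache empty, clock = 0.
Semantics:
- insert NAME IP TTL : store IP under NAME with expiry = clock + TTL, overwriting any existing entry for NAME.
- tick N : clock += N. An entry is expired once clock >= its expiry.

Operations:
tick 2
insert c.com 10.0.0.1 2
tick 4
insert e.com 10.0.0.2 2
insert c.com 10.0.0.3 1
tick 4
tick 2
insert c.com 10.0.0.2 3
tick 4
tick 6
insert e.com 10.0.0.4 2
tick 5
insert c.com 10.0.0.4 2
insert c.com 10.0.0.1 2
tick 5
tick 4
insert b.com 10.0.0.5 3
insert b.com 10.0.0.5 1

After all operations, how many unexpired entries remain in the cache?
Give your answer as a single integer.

Answer: 1

Derivation:
Op 1: tick 2 -> clock=2.
Op 2: insert c.com -> 10.0.0.1 (expiry=2+2=4). clock=2
Op 3: tick 4 -> clock=6. purged={c.com}
Op 4: insert e.com -> 10.0.0.2 (expiry=6+2=8). clock=6
Op 5: insert c.com -> 10.0.0.3 (expiry=6+1=7). clock=6
Op 6: tick 4 -> clock=10. purged={c.com,e.com}
Op 7: tick 2 -> clock=12.
Op 8: insert c.com -> 10.0.0.2 (expiry=12+3=15). clock=12
Op 9: tick 4 -> clock=16. purged={c.com}
Op 10: tick 6 -> clock=22.
Op 11: insert e.com -> 10.0.0.4 (expiry=22+2=24). clock=22
Op 12: tick 5 -> clock=27. purged={e.com}
Op 13: insert c.com -> 10.0.0.4 (expiry=27+2=29). clock=27
Op 14: insert c.com -> 10.0.0.1 (expiry=27+2=29). clock=27
Op 15: tick 5 -> clock=32. purged={c.com}
Op 16: tick 4 -> clock=36.
Op 17: insert b.com -> 10.0.0.5 (expiry=36+3=39). clock=36
Op 18: insert b.com -> 10.0.0.5 (expiry=36+1=37). clock=36
Final cache (unexpired): {b.com} -> size=1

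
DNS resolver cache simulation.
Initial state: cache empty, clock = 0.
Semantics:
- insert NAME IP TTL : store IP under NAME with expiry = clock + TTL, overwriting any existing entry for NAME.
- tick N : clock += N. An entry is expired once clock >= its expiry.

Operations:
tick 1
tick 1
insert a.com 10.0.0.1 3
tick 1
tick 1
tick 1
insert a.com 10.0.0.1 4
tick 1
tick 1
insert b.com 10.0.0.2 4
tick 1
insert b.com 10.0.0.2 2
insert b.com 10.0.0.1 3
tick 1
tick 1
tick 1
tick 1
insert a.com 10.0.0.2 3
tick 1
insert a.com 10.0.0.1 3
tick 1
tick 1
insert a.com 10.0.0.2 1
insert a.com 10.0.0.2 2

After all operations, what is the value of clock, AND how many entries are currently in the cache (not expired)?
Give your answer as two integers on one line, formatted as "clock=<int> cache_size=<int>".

Answer: clock=15 cache_size=1

Derivation:
Op 1: tick 1 -> clock=1.
Op 2: tick 1 -> clock=2.
Op 3: insert a.com -> 10.0.0.1 (expiry=2+3=5). clock=2
Op 4: tick 1 -> clock=3.
Op 5: tick 1 -> clock=4.
Op 6: tick 1 -> clock=5. purged={a.com}
Op 7: insert a.com -> 10.0.0.1 (expiry=5+4=9). clock=5
Op 8: tick 1 -> clock=6.
Op 9: tick 1 -> clock=7.
Op 10: insert b.com -> 10.0.0.2 (expiry=7+4=11). clock=7
Op 11: tick 1 -> clock=8.
Op 12: insert b.com -> 10.0.0.2 (expiry=8+2=10). clock=8
Op 13: insert b.com -> 10.0.0.1 (expiry=8+3=11). clock=8
Op 14: tick 1 -> clock=9. purged={a.com}
Op 15: tick 1 -> clock=10.
Op 16: tick 1 -> clock=11. purged={b.com}
Op 17: tick 1 -> clock=12.
Op 18: insert a.com -> 10.0.0.2 (expiry=12+3=15). clock=12
Op 19: tick 1 -> clock=13.
Op 20: insert a.com -> 10.0.0.1 (expiry=13+3=16). clock=13
Op 21: tick 1 -> clock=14.
Op 22: tick 1 -> clock=15.
Op 23: insert a.com -> 10.0.0.2 (expiry=15+1=16). clock=15
Op 24: insert a.com -> 10.0.0.2 (expiry=15+2=17). clock=15
Final clock = 15
Final cache (unexpired): {a.com} -> size=1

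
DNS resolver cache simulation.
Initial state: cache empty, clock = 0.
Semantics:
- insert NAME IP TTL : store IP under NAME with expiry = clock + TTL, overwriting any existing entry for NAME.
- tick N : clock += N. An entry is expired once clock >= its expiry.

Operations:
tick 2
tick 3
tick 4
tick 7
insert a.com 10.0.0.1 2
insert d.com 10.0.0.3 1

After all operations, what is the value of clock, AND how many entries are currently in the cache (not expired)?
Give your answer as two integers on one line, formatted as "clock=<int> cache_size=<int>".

Answer: clock=16 cache_size=2

Derivation:
Op 1: tick 2 -> clock=2.
Op 2: tick 3 -> clock=5.
Op 3: tick 4 -> clock=9.
Op 4: tick 7 -> clock=16.
Op 5: insert a.com -> 10.0.0.1 (expiry=16+2=18). clock=16
Op 6: insert d.com -> 10.0.0.3 (expiry=16+1=17). clock=16
Final clock = 16
Final cache (unexpired): {a.com,d.com} -> size=2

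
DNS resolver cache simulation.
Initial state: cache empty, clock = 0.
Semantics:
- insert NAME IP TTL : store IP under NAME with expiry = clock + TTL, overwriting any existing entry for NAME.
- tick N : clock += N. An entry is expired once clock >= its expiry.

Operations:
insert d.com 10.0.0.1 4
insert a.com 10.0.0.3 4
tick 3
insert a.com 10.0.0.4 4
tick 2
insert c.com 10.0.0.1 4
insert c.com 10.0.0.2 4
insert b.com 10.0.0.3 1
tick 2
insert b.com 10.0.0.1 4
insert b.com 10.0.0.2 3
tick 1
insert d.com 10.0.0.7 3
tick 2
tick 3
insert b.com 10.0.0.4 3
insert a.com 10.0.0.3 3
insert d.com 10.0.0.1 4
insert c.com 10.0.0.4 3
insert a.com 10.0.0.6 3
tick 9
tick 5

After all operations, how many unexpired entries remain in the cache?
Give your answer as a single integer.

Answer: 0

Derivation:
Op 1: insert d.com -> 10.0.0.1 (expiry=0+4=4). clock=0
Op 2: insert a.com -> 10.0.0.3 (expiry=0+4=4). clock=0
Op 3: tick 3 -> clock=3.
Op 4: insert a.com -> 10.0.0.4 (expiry=3+4=7). clock=3
Op 5: tick 2 -> clock=5. purged={d.com}
Op 6: insert c.com -> 10.0.0.1 (expiry=5+4=9). clock=5
Op 7: insert c.com -> 10.0.0.2 (expiry=5+4=9). clock=5
Op 8: insert b.com -> 10.0.0.3 (expiry=5+1=6). clock=5
Op 9: tick 2 -> clock=7. purged={a.com,b.com}
Op 10: insert b.com -> 10.0.0.1 (expiry=7+4=11). clock=7
Op 11: insert b.com -> 10.0.0.2 (expiry=7+3=10). clock=7
Op 12: tick 1 -> clock=8.
Op 13: insert d.com -> 10.0.0.7 (expiry=8+3=11). clock=8
Op 14: tick 2 -> clock=10. purged={b.com,c.com}
Op 15: tick 3 -> clock=13. purged={d.com}
Op 16: insert b.com -> 10.0.0.4 (expiry=13+3=16). clock=13
Op 17: insert a.com -> 10.0.0.3 (expiry=13+3=16). clock=13
Op 18: insert d.com -> 10.0.0.1 (expiry=13+4=17). clock=13
Op 19: insert c.com -> 10.0.0.4 (expiry=13+3=16). clock=13
Op 20: insert a.com -> 10.0.0.6 (expiry=13+3=16). clock=13
Op 21: tick 9 -> clock=22. purged={a.com,b.com,c.com,d.com}
Op 22: tick 5 -> clock=27.
Final cache (unexpired): {} -> size=0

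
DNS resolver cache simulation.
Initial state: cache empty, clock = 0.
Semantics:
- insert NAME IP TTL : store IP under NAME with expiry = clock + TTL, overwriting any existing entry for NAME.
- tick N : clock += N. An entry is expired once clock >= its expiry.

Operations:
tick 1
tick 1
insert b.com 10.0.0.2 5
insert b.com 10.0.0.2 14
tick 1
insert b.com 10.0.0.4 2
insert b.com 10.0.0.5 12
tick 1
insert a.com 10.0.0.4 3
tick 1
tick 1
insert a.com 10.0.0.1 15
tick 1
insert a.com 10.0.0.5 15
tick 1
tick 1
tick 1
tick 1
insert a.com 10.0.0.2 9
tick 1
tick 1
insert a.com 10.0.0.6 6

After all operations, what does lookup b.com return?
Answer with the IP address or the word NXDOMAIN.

Op 1: tick 1 -> clock=1.
Op 2: tick 1 -> clock=2.
Op 3: insert b.com -> 10.0.0.2 (expiry=2+5=7). clock=2
Op 4: insert b.com -> 10.0.0.2 (expiry=2+14=16). clock=2
Op 5: tick 1 -> clock=3.
Op 6: insert b.com -> 10.0.0.4 (expiry=3+2=5). clock=3
Op 7: insert b.com -> 10.0.0.5 (expiry=3+12=15). clock=3
Op 8: tick 1 -> clock=4.
Op 9: insert a.com -> 10.0.0.4 (expiry=4+3=7). clock=4
Op 10: tick 1 -> clock=5.
Op 11: tick 1 -> clock=6.
Op 12: insert a.com -> 10.0.0.1 (expiry=6+15=21). clock=6
Op 13: tick 1 -> clock=7.
Op 14: insert a.com -> 10.0.0.5 (expiry=7+15=22). clock=7
Op 15: tick 1 -> clock=8.
Op 16: tick 1 -> clock=9.
Op 17: tick 1 -> clock=10.
Op 18: tick 1 -> clock=11.
Op 19: insert a.com -> 10.0.0.2 (expiry=11+9=20). clock=11
Op 20: tick 1 -> clock=12.
Op 21: tick 1 -> clock=13.
Op 22: insert a.com -> 10.0.0.6 (expiry=13+6=19). clock=13
lookup b.com: present, ip=10.0.0.5 expiry=15 > clock=13

Answer: 10.0.0.5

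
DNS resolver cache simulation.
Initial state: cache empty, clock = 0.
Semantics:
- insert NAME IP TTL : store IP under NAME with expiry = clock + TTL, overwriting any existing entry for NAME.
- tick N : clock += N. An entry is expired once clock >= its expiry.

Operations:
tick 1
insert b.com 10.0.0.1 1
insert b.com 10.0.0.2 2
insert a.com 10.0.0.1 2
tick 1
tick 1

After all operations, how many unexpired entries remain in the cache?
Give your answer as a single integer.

Answer: 0

Derivation:
Op 1: tick 1 -> clock=1.
Op 2: insert b.com -> 10.0.0.1 (expiry=1+1=2). clock=1
Op 3: insert b.com -> 10.0.0.2 (expiry=1+2=3). clock=1
Op 4: insert a.com -> 10.0.0.1 (expiry=1+2=3). clock=1
Op 5: tick 1 -> clock=2.
Op 6: tick 1 -> clock=3. purged={a.com,b.com}
Final cache (unexpired): {} -> size=0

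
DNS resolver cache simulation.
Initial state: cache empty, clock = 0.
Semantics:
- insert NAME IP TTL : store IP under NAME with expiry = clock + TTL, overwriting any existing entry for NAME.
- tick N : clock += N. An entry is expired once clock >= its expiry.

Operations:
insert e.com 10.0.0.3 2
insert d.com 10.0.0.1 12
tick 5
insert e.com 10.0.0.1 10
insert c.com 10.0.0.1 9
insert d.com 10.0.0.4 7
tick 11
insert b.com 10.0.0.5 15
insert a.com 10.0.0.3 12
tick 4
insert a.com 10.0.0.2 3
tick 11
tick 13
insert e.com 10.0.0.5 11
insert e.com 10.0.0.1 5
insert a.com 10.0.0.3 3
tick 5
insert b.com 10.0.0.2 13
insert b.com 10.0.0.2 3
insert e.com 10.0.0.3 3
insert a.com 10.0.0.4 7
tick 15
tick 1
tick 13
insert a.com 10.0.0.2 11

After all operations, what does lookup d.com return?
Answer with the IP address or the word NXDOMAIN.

Answer: NXDOMAIN

Derivation:
Op 1: insert e.com -> 10.0.0.3 (expiry=0+2=2). clock=0
Op 2: insert d.com -> 10.0.0.1 (expiry=0+12=12). clock=0
Op 3: tick 5 -> clock=5. purged={e.com}
Op 4: insert e.com -> 10.0.0.1 (expiry=5+10=15). clock=5
Op 5: insert c.com -> 10.0.0.1 (expiry=5+9=14). clock=5
Op 6: insert d.com -> 10.0.0.4 (expiry=5+7=12). clock=5
Op 7: tick 11 -> clock=16. purged={c.com,d.com,e.com}
Op 8: insert b.com -> 10.0.0.5 (expiry=16+15=31). clock=16
Op 9: insert a.com -> 10.0.0.3 (expiry=16+12=28). clock=16
Op 10: tick 4 -> clock=20.
Op 11: insert a.com -> 10.0.0.2 (expiry=20+3=23). clock=20
Op 12: tick 11 -> clock=31. purged={a.com,b.com}
Op 13: tick 13 -> clock=44.
Op 14: insert e.com -> 10.0.0.5 (expiry=44+11=55). clock=44
Op 15: insert e.com -> 10.0.0.1 (expiry=44+5=49). clock=44
Op 16: insert a.com -> 10.0.0.3 (expiry=44+3=47). clock=44
Op 17: tick 5 -> clock=49. purged={a.com,e.com}
Op 18: insert b.com -> 10.0.0.2 (expiry=49+13=62). clock=49
Op 19: insert b.com -> 10.0.0.2 (expiry=49+3=52). clock=49
Op 20: insert e.com -> 10.0.0.3 (expiry=49+3=52). clock=49
Op 21: insert a.com -> 10.0.0.4 (expiry=49+7=56). clock=49
Op 22: tick 15 -> clock=64. purged={a.com,b.com,e.com}
Op 23: tick 1 -> clock=65.
Op 24: tick 13 -> clock=78.
Op 25: insert a.com -> 10.0.0.2 (expiry=78+11=89). clock=78
lookup d.com: not in cache (expired or never inserted)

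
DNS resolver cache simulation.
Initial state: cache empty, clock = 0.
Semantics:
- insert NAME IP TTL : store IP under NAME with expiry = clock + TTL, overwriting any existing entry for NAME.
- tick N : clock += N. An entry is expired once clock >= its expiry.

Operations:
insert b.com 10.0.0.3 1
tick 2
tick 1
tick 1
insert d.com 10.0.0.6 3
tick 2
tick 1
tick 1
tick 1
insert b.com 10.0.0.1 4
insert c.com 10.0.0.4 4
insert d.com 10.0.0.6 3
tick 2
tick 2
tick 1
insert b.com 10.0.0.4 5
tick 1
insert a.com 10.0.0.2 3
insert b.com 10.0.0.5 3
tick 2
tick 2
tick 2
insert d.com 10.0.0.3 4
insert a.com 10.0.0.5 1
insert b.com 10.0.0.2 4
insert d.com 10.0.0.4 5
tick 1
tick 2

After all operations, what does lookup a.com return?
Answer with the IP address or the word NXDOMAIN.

Op 1: insert b.com -> 10.0.0.3 (expiry=0+1=1). clock=0
Op 2: tick 2 -> clock=2. purged={b.com}
Op 3: tick 1 -> clock=3.
Op 4: tick 1 -> clock=4.
Op 5: insert d.com -> 10.0.0.6 (expiry=4+3=7). clock=4
Op 6: tick 2 -> clock=6.
Op 7: tick 1 -> clock=7. purged={d.com}
Op 8: tick 1 -> clock=8.
Op 9: tick 1 -> clock=9.
Op 10: insert b.com -> 10.0.0.1 (expiry=9+4=13). clock=9
Op 11: insert c.com -> 10.0.0.4 (expiry=9+4=13). clock=9
Op 12: insert d.com -> 10.0.0.6 (expiry=9+3=12). clock=9
Op 13: tick 2 -> clock=11.
Op 14: tick 2 -> clock=13. purged={b.com,c.com,d.com}
Op 15: tick 1 -> clock=14.
Op 16: insert b.com -> 10.0.0.4 (expiry=14+5=19). clock=14
Op 17: tick 1 -> clock=15.
Op 18: insert a.com -> 10.0.0.2 (expiry=15+3=18). clock=15
Op 19: insert b.com -> 10.0.0.5 (expiry=15+3=18). clock=15
Op 20: tick 2 -> clock=17.
Op 21: tick 2 -> clock=19. purged={a.com,b.com}
Op 22: tick 2 -> clock=21.
Op 23: insert d.com -> 10.0.0.3 (expiry=21+4=25). clock=21
Op 24: insert a.com -> 10.0.0.5 (expiry=21+1=22). clock=21
Op 25: insert b.com -> 10.0.0.2 (expiry=21+4=25). clock=21
Op 26: insert d.com -> 10.0.0.4 (expiry=21+5=26). clock=21
Op 27: tick 1 -> clock=22. purged={a.com}
Op 28: tick 2 -> clock=24.
lookup a.com: not in cache (expired or never inserted)

Answer: NXDOMAIN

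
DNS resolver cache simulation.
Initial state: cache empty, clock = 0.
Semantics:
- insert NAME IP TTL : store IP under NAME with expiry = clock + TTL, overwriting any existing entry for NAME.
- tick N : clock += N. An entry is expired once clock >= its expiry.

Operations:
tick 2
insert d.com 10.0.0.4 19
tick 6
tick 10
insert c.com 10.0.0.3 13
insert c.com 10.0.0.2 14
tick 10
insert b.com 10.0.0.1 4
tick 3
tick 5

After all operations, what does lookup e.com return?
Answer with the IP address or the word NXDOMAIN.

Answer: NXDOMAIN

Derivation:
Op 1: tick 2 -> clock=2.
Op 2: insert d.com -> 10.0.0.4 (expiry=2+19=21). clock=2
Op 3: tick 6 -> clock=8.
Op 4: tick 10 -> clock=18.
Op 5: insert c.com -> 10.0.0.3 (expiry=18+13=31). clock=18
Op 6: insert c.com -> 10.0.0.2 (expiry=18+14=32). clock=18
Op 7: tick 10 -> clock=28. purged={d.com}
Op 8: insert b.com -> 10.0.0.1 (expiry=28+4=32). clock=28
Op 9: tick 3 -> clock=31.
Op 10: tick 5 -> clock=36. purged={b.com,c.com}
lookup e.com: not in cache (expired or never inserted)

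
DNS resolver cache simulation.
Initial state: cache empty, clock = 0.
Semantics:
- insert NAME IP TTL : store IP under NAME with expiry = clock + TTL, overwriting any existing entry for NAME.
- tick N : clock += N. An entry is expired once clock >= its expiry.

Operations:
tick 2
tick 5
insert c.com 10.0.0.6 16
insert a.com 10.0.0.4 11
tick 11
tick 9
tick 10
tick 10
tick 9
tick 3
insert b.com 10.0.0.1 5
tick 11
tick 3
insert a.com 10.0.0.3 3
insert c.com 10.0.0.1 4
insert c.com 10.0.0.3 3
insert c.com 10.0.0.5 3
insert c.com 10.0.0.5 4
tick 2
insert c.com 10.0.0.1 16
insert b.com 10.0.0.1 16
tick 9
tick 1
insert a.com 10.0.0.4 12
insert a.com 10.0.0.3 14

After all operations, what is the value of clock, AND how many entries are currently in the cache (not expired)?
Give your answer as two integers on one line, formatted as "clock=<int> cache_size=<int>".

Op 1: tick 2 -> clock=2.
Op 2: tick 5 -> clock=7.
Op 3: insert c.com -> 10.0.0.6 (expiry=7+16=23). clock=7
Op 4: insert a.com -> 10.0.0.4 (expiry=7+11=18). clock=7
Op 5: tick 11 -> clock=18. purged={a.com}
Op 6: tick 9 -> clock=27. purged={c.com}
Op 7: tick 10 -> clock=37.
Op 8: tick 10 -> clock=47.
Op 9: tick 9 -> clock=56.
Op 10: tick 3 -> clock=59.
Op 11: insert b.com -> 10.0.0.1 (expiry=59+5=64). clock=59
Op 12: tick 11 -> clock=70. purged={b.com}
Op 13: tick 3 -> clock=73.
Op 14: insert a.com -> 10.0.0.3 (expiry=73+3=76). clock=73
Op 15: insert c.com -> 10.0.0.1 (expiry=73+4=77). clock=73
Op 16: insert c.com -> 10.0.0.3 (expiry=73+3=76). clock=73
Op 17: insert c.com -> 10.0.0.5 (expiry=73+3=76). clock=73
Op 18: insert c.com -> 10.0.0.5 (expiry=73+4=77). clock=73
Op 19: tick 2 -> clock=75.
Op 20: insert c.com -> 10.0.0.1 (expiry=75+16=91). clock=75
Op 21: insert b.com -> 10.0.0.1 (expiry=75+16=91). clock=75
Op 22: tick 9 -> clock=84. purged={a.com}
Op 23: tick 1 -> clock=85.
Op 24: insert a.com -> 10.0.0.4 (expiry=85+12=97). clock=85
Op 25: insert a.com -> 10.0.0.3 (expiry=85+14=99). clock=85
Final clock = 85
Final cache (unexpired): {a.com,b.com,c.com} -> size=3

Answer: clock=85 cache_size=3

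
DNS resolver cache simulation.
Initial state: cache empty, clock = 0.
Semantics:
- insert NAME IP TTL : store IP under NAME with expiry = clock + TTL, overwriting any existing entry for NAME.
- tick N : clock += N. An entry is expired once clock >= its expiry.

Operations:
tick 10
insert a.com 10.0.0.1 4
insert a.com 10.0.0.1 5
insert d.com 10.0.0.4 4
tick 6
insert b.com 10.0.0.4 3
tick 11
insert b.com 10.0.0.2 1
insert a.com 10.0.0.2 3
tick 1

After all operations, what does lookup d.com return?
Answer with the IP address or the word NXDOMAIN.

Answer: NXDOMAIN

Derivation:
Op 1: tick 10 -> clock=10.
Op 2: insert a.com -> 10.0.0.1 (expiry=10+4=14). clock=10
Op 3: insert a.com -> 10.0.0.1 (expiry=10+5=15). clock=10
Op 4: insert d.com -> 10.0.0.4 (expiry=10+4=14). clock=10
Op 5: tick 6 -> clock=16. purged={a.com,d.com}
Op 6: insert b.com -> 10.0.0.4 (expiry=16+3=19). clock=16
Op 7: tick 11 -> clock=27. purged={b.com}
Op 8: insert b.com -> 10.0.0.2 (expiry=27+1=28). clock=27
Op 9: insert a.com -> 10.0.0.2 (expiry=27+3=30). clock=27
Op 10: tick 1 -> clock=28. purged={b.com}
lookup d.com: not in cache (expired or never inserted)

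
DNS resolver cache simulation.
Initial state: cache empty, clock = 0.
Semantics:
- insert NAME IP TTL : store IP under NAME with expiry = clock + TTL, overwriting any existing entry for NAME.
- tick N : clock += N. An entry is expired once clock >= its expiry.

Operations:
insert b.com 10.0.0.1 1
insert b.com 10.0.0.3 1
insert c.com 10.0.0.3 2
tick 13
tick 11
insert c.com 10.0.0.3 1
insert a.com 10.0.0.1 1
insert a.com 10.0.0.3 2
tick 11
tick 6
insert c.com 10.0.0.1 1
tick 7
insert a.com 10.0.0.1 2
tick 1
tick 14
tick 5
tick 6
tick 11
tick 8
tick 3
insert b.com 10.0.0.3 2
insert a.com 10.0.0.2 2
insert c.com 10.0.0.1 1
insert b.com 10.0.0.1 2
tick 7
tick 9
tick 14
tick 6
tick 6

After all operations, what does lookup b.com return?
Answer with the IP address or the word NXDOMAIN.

Op 1: insert b.com -> 10.0.0.1 (expiry=0+1=1). clock=0
Op 2: insert b.com -> 10.0.0.3 (expiry=0+1=1). clock=0
Op 3: insert c.com -> 10.0.0.3 (expiry=0+2=2). clock=0
Op 4: tick 13 -> clock=13. purged={b.com,c.com}
Op 5: tick 11 -> clock=24.
Op 6: insert c.com -> 10.0.0.3 (expiry=24+1=25). clock=24
Op 7: insert a.com -> 10.0.0.1 (expiry=24+1=25). clock=24
Op 8: insert a.com -> 10.0.0.3 (expiry=24+2=26). clock=24
Op 9: tick 11 -> clock=35. purged={a.com,c.com}
Op 10: tick 6 -> clock=41.
Op 11: insert c.com -> 10.0.0.1 (expiry=41+1=42). clock=41
Op 12: tick 7 -> clock=48. purged={c.com}
Op 13: insert a.com -> 10.0.0.1 (expiry=48+2=50). clock=48
Op 14: tick 1 -> clock=49.
Op 15: tick 14 -> clock=63. purged={a.com}
Op 16: tick 5 -> clock=68.
Op 17: tick 6 -> clock=74.
Op 18: tick 11 -> clock=85.
Op 19: tick 8 -> clock=93.
Op 20: tick 3 -> clock=96.
Op 21: insert b.com -> 10.0.0.3 (expiry=96+2=98). clock=96
Op 22: insert a.com -> 10.0.0.2 (expiry=96+2=98). clock=96
Op 23: insert c.com -> 10.0.0.1 (expiry=96+1=97). clock=96
Op 24: insert b.com -> 10.0.0.1 (expiry=96+2=98). clock=96
Op 25: tick 7 -> clock=103. purged={a.com,b.com,c.com}
Op 26: tick 9 -> clock=112.
Op 27: tick 14 -> clock=126.
Op 28: tick 6 -> clock=132.
Op 29: tick 6 -> clock=138.
lookup b.com: not in cache (expired or never inserted)

Answer: NXDOMAIN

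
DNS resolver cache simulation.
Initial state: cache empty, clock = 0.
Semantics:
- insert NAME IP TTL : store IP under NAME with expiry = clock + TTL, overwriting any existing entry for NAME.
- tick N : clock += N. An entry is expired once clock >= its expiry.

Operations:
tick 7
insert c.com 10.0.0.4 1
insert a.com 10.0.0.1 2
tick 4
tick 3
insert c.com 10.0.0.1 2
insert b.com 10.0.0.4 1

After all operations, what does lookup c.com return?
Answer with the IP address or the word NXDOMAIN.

Answer: 10.0.0.1

Derivation:
Op 1: tick 7 -> clock=7.
Op 2: insert c.com -> 10.0.0.4 (expiry=7+1=8). clock=7
Op 3: insert a.com -> 10.0.0.1 (expiry=7+2=9). clock=7
Op 4: tick 4 -> clock=11. purged={a.com,c.com}
Op 5: tick 3 -> clock=14.
Op 6: insert c.com -> 10.0.0.1 (expiry=14+2=16). clock=14
Op 7: insert b.com -> 10.0.0.4 (expiry=14+1=15). clock=14
lookup c.com: present, ip=10.0.0.1 expiry=16 > clock=14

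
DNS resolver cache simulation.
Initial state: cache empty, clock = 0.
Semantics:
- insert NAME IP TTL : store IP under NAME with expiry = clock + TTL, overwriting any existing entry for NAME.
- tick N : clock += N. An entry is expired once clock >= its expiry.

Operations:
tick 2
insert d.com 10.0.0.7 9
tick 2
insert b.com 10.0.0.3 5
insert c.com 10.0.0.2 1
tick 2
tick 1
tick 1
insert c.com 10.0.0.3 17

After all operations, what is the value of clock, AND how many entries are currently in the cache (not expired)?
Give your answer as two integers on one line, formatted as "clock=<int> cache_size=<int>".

Op 1: tick 2 -> clock=2.
Op 2: insert d.com -> 10.0.0.7 (expiry=2+9=11). clock=2
Op 3: tick 2 -> clock=4.
Op 4: insert b.com -> 10.0.0.3 (expiry=4+5=9). clock=4
Op 5: insert c.com -> 10.0.0.2 (expiry=4+1=5). clock=4
Op 6: tick 2 -> clock=6. purged={c.com}
Op 7: tick 1 -> clock=7.
Op 8: tick 1 -> clock=8.
Op 9: insert c.com -> 10.0.0.3 (expiry=8+17=25). clock=8
Final clock = 8
Final cache (unexpired): {b.com,c.com,d.com} -> size=3

Answer: clock=8 cache_size=3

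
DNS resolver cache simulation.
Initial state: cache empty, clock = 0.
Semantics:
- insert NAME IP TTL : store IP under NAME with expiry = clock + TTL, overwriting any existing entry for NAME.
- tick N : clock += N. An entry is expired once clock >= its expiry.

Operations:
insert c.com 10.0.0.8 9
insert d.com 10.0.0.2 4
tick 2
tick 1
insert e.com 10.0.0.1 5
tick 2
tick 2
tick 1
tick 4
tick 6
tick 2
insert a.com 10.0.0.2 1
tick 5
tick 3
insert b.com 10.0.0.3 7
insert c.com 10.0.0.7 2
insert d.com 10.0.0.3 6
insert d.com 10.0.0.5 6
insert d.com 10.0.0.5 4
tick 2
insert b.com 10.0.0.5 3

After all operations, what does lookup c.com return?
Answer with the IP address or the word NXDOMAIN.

Op 1: insert c.com -> 10.0.0.8 (expiry=0+9=9). clock=0
Op 2: insert d.com -> 10.0.0.2 (expiry=0+4=4). clock=0
Op 3: tick 2 -> clock=2.
Op 4: tick 1 -> clock=3.
Op 5: insert e.com -> 10.0.0.1 (expiry=3+5=8). clock=3
Op 6: tick 2 -> clock=5. purged={d.com}
Op 7: tick 2 -> clock=7.
Op 8: tick 1 -> clock=8. purged={e.com}
Op 9: tick 4 -> clock=12. purged={c.com}
Op 10: tick 6 -> clock=18.
Op 11: tick 2 -> clock=20.
Op 12: insert a.com -> 10.0.0.2 (expiry=20+1=21). clock=20
Op 13: tick 5 -> clock=25. purged={a.com}
Op 14: tick 3 -> clock=28.
Op 15: insert b.com -> 10.0.0.3 (expiry=28+7=35). clock=28
Op 16: insert c.com -> 10.0.0.7 (expiry=28+2=30). clock=28
Op 17: insert d.com -> 10.0.0.3 (expiry=28+6=34). clock=28
Op 18: insert d.com -> 10.0.0.5 (expiry=28+6=34). clock=28
Op 19: insert d.com -> 10.0.0.5 (expiry=28+4=32). clock=28
Op 20: tick 2 -> clock=30. purged={c.com}
Op 21: insert b.com -> 10.0.0.5 (expiry=30+3=33). clock=30
lookup c.com: not in cache (expired or never inserted)

Answer: NXDOMAIN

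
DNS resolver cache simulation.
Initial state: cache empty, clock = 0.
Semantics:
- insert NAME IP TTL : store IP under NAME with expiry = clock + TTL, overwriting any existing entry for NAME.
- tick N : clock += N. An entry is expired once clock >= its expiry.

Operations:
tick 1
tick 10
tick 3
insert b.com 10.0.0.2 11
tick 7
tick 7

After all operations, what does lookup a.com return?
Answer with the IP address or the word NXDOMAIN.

Answer: NXDOMAIN

Derivation:
Op 1: tick 1 -> clock=1.
Op 2: tick 10 -> clock=11.
Op 3: tick 3 -> clock=14.
Op 4: insert b.com -> 10.0.0.2 (expiry=14+11=25). clock=14
Op 5: tick 7 -> clock=21.
Op 6: tick 7 -> clock=28. purged={b.com}
lookup a.com: not in cache (expired or never inserted)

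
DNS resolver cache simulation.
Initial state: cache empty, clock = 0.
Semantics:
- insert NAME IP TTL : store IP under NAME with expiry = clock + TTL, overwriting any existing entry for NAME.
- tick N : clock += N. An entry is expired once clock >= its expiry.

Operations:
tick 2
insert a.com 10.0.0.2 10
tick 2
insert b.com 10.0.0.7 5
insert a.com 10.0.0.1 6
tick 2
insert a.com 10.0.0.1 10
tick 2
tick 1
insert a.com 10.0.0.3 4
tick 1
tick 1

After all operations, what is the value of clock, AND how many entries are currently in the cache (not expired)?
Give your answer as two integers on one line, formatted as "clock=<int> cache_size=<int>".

Op 1: tick 2 -> clock=2.
Op 2: insert a.com -> 10.0.0.2 (expiry=2+10=12). clock=2
Op 3: tick 2 -> clock=4.
Op 4: insert b.com -> 10.0.0.7 (expiry=4+5=9). clock=4
Op 5: insert a.com -> 10.0.0.1 (expiry=4+6=10). clock=4
Op 6: tick 2 -> clock=6.
Op 7: insert a.com -> 10.0.0.1 (expiry=6+10=16). clock=6
Op 8: tick 2 -> clock=8.
Op 9: tick 1 -> clock=9. purged={b.com}
Op 10: insert a.com -> 10.0.0.3 (expiry=9+4=13). clock=9
Op 11: tick 1 -> clock=10.
Op 12: tick 1 -> clock=11.
Final clock = 11
Final cache (unexpired): {a.com} -> size=1

Answer: clock=11 cache_size=1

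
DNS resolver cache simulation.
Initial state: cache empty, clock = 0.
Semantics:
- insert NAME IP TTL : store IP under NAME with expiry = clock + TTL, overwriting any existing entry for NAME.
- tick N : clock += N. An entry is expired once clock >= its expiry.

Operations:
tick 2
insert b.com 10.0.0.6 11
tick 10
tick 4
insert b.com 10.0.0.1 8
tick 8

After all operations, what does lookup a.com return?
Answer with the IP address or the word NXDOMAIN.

Op 1: tick 2 -> clock=2.
Op 2: insert b.com -> 10.0.0.6 (expiry=2+11=13). clock=2
Op 3: tick 10 -> clock=12.
Op 4: tick 4 -> clock=16. purged={b.com}
Op 5: insert b.com -> 10.0.0.1 (expiry=16+8=24). clock=16
Op 6: tick 8 -> clock=24. purged={b.com}
lookup a.com: not in cache (expired or never inserted)

Answer: NXDOMAIN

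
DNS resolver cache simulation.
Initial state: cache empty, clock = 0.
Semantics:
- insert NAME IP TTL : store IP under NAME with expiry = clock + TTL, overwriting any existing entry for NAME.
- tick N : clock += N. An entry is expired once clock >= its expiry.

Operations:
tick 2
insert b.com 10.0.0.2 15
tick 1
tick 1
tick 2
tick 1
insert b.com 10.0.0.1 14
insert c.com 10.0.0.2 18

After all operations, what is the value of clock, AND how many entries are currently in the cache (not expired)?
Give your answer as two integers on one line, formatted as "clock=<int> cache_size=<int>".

Answer: clock=7 cache_size=2

Derivation:
Op 1: tick 2 -> clock=2.
Op 2: insert b.com -> 10.0.0.2 (expiry=2+15=17). clock=2
Op 3: tick 1 -> clock=3.
Op 4: tick 1 -> clock=4.
Op 5: tick 2 -> clock=6.
Op 6: tick 1 -> clock=7.
Op 7: insert b.com -> 10.0.0.1 (expiry=7+14=21). clock=7
Op 8: insert c.com -> 10.0.0.2 (expiry=7+18=25). clock=7
Final clock = 7
Final cache (unexpired): {b.com,c.com} -> size=2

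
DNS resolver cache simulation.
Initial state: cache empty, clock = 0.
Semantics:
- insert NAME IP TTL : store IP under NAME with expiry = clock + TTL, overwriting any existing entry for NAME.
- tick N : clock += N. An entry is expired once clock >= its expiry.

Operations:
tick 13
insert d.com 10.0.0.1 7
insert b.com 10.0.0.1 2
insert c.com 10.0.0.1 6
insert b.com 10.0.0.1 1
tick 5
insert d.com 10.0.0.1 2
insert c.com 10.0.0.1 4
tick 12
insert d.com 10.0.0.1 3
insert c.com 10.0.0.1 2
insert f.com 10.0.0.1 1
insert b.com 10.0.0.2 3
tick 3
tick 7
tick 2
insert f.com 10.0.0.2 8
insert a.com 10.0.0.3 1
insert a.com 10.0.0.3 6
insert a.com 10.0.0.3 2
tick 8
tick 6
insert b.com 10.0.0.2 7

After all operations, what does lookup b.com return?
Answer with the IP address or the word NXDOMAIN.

Op 1: tick 13 -> clock=13.
Op 2: insert d.com -> 10.0.0.1 (expiry=13+7=20). clock=13
Op 3: insert b.com -> 10.0.0.1 (expiry=13+2=15). clock=13
Op 4: insert c.com -> 10.0.0.1 (expiry=13+6=19). clock=13
Op 5: insert b.com -> 10.0.0.1 (expiry=13+1=14). clock=13
Op 6: tick 5 -> clock=18. purged={b.com}
Op 7: insert d.com -> 10.0.0.1 (expiry=18+2=20). clock=18
Op 8: insert c.com -> 10.0.0.1 (expiry=18+4=22). clock=18
Op 9: tick 12 -> clock=30. purged={c.com,d.com}
Op 10: insert d.com -> 10.0.0.1 (expiry=30+3=33). clock=30
Op 11: insert c.com -> 10.0.0.1 (expiry=30+2=32). clock=30
Op 12: insert f.com -> 10.0.0.1 (expiry=30+1=31). clock=30
Op 13: insert b.com -> 10.0.0.2 (expiry=30+3=33). clock=30
Op 14: tick 3 -> clock=33. purged={b.com,c.com,d.com,f.com}
Op 15: tick 7 -> clock=40.
Op 16: tick 2 -> clock=42.
Op 17: insert f.com -> 10.0.0.2 (expiry=42+8=50). clock=42
Op 18: insert a.com -> 10.0.0.3 (expiry=42+1=43). clock=42
Op 19: insert a.com -> 10.0.0.3 (expiry=42+6=48). clock=42
Op 20: insert a.com -> 10.0.0.3 (expiry=42+2=44). clock=42
Op 21: tick 8 -> clock=50. purged={a.com,f.com}
Op 22: tick 6 -> clock=56.
Op 23: insert b.com -> 10.0.0.2 (expiry=56+7=63). clock=56
lookup b.com: present, ip=10.0.0.2 expiry=63 > clock=56

Answer: 10.0.0.2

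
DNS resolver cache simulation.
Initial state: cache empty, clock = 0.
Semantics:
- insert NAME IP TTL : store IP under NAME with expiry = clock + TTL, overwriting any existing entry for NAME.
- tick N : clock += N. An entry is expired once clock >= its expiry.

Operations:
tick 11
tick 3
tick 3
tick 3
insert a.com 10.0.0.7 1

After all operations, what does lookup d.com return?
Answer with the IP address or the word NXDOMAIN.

Op 1: tick 11 -> clock=11.
Op 2: tick 3 -> clock=14.
Op 3: tick 3 -> clock=17.
Op 4: tick 3 -> clock=20.
Op 5: insert a.com -> 10.0.0.7 (expiry=20+1=21). clock=20
lookup d.com: not in cache (expired or never inserted)

Answer: NXDOMAIN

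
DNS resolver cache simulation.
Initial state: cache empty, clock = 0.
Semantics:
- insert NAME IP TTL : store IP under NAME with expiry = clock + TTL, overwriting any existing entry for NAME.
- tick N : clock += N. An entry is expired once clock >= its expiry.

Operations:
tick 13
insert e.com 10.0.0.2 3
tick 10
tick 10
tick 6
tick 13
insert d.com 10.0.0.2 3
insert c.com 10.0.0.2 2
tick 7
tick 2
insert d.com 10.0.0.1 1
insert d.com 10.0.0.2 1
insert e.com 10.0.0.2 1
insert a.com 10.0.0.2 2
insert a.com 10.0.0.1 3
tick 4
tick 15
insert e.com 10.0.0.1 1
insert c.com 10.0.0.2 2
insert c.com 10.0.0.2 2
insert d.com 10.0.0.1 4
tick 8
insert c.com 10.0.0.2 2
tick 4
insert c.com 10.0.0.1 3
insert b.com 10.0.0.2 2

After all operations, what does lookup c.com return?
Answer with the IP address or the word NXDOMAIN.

Answer: 10.0.0.1

Derivation:
Op 1: tick 13 -> clock=13.
Op 2: insert e.com -> 10.0.0.2 (expiry=13+3=16). clock=13
Op 3: tick 10 -> clock=23. purged={e.com}
Op 4: tick 10 -> clock=33.
Op 5: tick 6 -> clock=39.
Op 6: tick 13 -> clock=52.
Op 7: insert d.com -> 10.0.0.2 (expiry=52+3=55). clock=52
Op 8: insert c.com -> 10.0.0.2 (expiry=52+2=54). clock=52
Op 9: tick 7 -> clock=59. purged={c.com,d.com}
Op 10: tick 2 -> clock=61.
Op 11: insert d.com -> 10.0.0.1 (expiry=61+1=62). clock=61
Op 12: insert d.com -> 10.0.0.2 (expiry=61+1=62). clock=61
Op 13: insert e.com -> 10.0.0.2 (expiry=61+1=62). clock=61
Op 14: insert a.com -> 10.0.0.2 (expiry=61+2=63). clock=61
Op 15: insert a.com -> 10.0.0.1 (expiry=61+3=64). clock=61
Op 16: tick 4 -> clock=65. purged={a.com,d.com,e.com}
Op 17: tick 15 -> clock=80.
Op 18: insert e.com -> 10.0.0.1 (expiry=80+1=81). clock=80
Op 19: insert c.com -> 10.0.0.2 (expiry=80+2=82). clock=80
Op 20: insert c.com -> 10.0.0.2 (expiry=80+2=82). clock=80
Op 21: insert d.com -> 10.0.0.1 (expiry=80+4=84). clock=80
Op 22: tick 8 -> clock=88. purged={c.com,d.com,e.com}
Op 23: insert c.com -> 10.0.0.2 (expiry=88+2=90). clock=88
Op 24: tick 4 -> clock=92. purged={c.com}
Op 25: insert c.com -> 10.0.0.1 (expiry=92+3=95). clock=92
Op 26: insert b.com -> 10.0.0.2 (expiry=92+2=94). clock=92
lookup c.com: present, ip=10.0.0.1 expiry=95 > clock=92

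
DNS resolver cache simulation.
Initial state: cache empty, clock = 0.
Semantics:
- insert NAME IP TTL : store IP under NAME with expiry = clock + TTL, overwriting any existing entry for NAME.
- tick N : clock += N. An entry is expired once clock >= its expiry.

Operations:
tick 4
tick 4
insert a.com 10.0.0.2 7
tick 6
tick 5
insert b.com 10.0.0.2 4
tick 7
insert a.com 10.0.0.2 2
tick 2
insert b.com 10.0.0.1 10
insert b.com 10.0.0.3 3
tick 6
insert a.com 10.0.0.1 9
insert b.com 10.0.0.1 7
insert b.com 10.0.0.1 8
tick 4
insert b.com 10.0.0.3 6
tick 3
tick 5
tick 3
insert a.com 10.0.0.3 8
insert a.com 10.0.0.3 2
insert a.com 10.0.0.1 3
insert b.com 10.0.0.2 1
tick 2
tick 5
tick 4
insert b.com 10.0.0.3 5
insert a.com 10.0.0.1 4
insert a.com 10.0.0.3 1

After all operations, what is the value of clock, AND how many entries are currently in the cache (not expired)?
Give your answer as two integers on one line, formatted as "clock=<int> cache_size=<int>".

Op 1: tick 4 -> clock=4.
Op 2: tick 4 -> clock=8.
Op 3: insert a.com -> 10.0.0.2 (expiry=8+7=15). clock=8
Op 4: tick 6 -> clock=14.
Op 5: tick 5 -> clock=19. purged={a.com}
Op 6: insert b.com -> 10.0.0.2 (expiry=19+4=23). clock=19
Op 7: tick 7 -> clock=26. purged={b.com}
Op 8: insert a.com -> 10.0.0.2 (expiry=26+2=28). clock=26
Op 9: tick 2 -> clock=28. purged={a.com}
Op 10: insert b.com -> 10.0.0.1 (expiry=28+10=38). clock=28
Op 11: insert b.com -> 10.0.0.3 (expiry=28+3=31). clock=28
Op 12: tick 6 -> clock=34. purged={b.com}
Op 13: insert a.com -> 10.0.0.1 (expiry=34+9=43). clock=34
Op 14: insert b.com -> 10.0.0.1 (expiry=34+7=41). clock=34
Op 15: insert b.com -> 10.0.0.1 (expiry=34+8=42). clock=34
Op 16: tick 4 -> clock=38.
Op 17: insert b.com -> 10.0.0.3 (expiry=38+6=44). clock=38
Op 18: tick 3 -> clock=41.
Op 19: tick 5 -> clock=46. purged={a.com,b.com}
Op 20: tick 3 -> clock=49.
Op 21: insert a.com -> 10.0.0.3 (expiry=49+8=57). clock=49
Op 22: insert a.com -> 10.0.0.3 (expiry=49+2=51). clock=49
Op 23: insert a.com -> 10.0.0.1 (expiry=49+3=52). clock=49
Op 24: insert b.com -> 10.0.0.2 (expiry=49+1=50). clock=49
Op 25: tick 2 -> clock=51. purged={b.com}
Op 26: tick 5 -> clock=56. purged={a.com}
Op 27: tick 4 -> clock=60.
Op 28: insert b.com -> 10.0.0.3 (expiry=60+5=65). clock=60
Op 29: insert a.com -> 10.0.0.1 (expiry=60+4=64). clock=60
Op 30: insert a.com -> 10.0.0.3 (expiry=60+1=61). clock=60
Final clock = 60
Final cache (unexpired): {a.com,b.com} -> size=2

Answer: clock=60 cache_size=2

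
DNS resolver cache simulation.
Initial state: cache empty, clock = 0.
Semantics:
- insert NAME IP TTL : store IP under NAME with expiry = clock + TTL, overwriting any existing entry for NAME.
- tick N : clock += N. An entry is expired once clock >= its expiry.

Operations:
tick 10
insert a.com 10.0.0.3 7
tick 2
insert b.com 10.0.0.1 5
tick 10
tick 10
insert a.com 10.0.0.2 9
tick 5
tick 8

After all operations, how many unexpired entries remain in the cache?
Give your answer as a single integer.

Answer: 0

Derivation:
Op 1: tick 10 -> clock=10.
Op 2: insert a.com -> 10.0.0.3 (expiry=10+7=17). clock=10
Op 3: tick 2 -> clock=12.
Op 4: insert b.com -> 10.0.0.1 (expiry=12+5=17). clock=12
Op 5: tick 10 -> clock=22. purged={a.com,b.com}
Op 6: tick 10 -> clock=32.
Op 7: insert a.com -> 10.0.0.2 (expiry=32+9=41). clock=32
Op 8: tick 5 -> clock=37.
Op 9: tick 8 -> clock=45. purged={a.com}
Final cache (unexpired): {} -> size=0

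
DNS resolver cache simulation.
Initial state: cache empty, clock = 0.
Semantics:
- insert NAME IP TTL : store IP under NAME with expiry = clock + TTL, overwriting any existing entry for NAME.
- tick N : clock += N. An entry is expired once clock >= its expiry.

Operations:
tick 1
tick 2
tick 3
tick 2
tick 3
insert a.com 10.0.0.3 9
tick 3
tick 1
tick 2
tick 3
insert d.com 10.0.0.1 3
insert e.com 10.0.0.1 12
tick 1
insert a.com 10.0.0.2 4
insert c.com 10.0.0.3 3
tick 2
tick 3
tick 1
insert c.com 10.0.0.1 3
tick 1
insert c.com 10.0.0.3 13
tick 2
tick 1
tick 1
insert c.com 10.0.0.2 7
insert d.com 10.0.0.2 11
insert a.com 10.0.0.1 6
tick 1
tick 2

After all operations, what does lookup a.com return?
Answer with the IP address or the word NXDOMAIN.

Answer: 10.0.0.1

Derivation:
Op 1: tick 1 -> clock=1.
Op 2: tick 2 -> clock=3.
Op 3: tick 3 -> clock=6.
Op 4: tick 2 -> clock=8.
Op 5: tick 3 -> clock=11.
Op 6: insert a.com -> 10.0.0.3 (expiry=11+9=20). clock=11
Op 7: tick 3 -> clock=14.
Op 8: tick 1 -> clock=15.
Op 9: tick 2 -> clock=17.
Op 10: tick 3 -> clock=20. purged={a.com}
Op 11: insert d.com -> 10.0.0.1 (expiry=20+3=23). clock=20
Op 12: insert e.com -> 10.0.0.1 (expiry=20+12=32). clock=20
Op 13: tick 1 -> clock=21.
Op 14: insert a.com -> 10.0.0.2 (expiry=21+4=25). clock=21
Op 15: insert c.com -> 10.0.0.3 (expiry=21+3=24). clock=21
Op 16: tick 2 -> clock=23. purged={d.com}
Op 17: tick 3 -> clock=26. purged={a.com,c.com}
Op 18: tick 1 -> clock=27.
Op 19: insert c.com -> 10.0.0.1 (expiry=27+3=30). clock=27
Op 20: tick 1 -> clock=28.
Op 21: insert c.com -> 10.0.0.3 (expiry=28+13=41). clock=28
Op 22: tick 2 -> clock=30.
Op 23: tick 1 -> clock=31.
Op 24: tick 1 -> clock=32. purged={e.com}
Op 25: insert c.com -> 10.0.0.2 (expiry=32+7=39). clock=32
Op 26: insert d.com -> 10.0.0.2 (expiry=32+11=43). clock=32
Op 27: insert a.com -> 10.0.0.1 (expiry=32+6=38). clock=32
Op 28: tick 1 -> clock=33.
Op 29: tick 2 -> clock=35.
lookup a.com: present, ip=10.0.0.1 expiry=38 > clock=35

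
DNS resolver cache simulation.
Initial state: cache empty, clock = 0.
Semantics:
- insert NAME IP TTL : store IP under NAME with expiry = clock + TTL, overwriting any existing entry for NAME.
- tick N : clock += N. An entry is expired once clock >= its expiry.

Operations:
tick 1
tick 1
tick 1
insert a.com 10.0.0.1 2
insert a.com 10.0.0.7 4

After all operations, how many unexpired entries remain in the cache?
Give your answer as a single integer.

Op 1: tick 1 -> clock=1.
Op 2: tick 1 -> clock=2.
Op 3: tick 1 -> clock=3.
Op 4: insert a.com -> 10.0.0.1 (expiry=3+2=5). clock=3
Op 5: insert a.com -> 10.0.0.7 (expiry=3+4=7). clock=3
Final cache (unexpired): {a.com} -> size=1

Answer: 1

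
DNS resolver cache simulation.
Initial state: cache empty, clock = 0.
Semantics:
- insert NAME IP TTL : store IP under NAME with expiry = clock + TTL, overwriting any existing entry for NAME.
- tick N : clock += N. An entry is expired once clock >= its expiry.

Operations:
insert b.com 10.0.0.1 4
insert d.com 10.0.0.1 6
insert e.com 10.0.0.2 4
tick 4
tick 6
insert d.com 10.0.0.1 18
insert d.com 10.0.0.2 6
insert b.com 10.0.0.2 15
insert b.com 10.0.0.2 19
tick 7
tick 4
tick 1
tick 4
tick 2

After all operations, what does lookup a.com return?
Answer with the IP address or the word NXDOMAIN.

Answer: NXDOMAIN

Derivation:
Op 1: insert b.com -> 10.0.0.1 (expiry=0+4=4). clock=0
Op 2: insert d.com -> 10.0.0.1 (expiry=0+6=6). clock=0
Op 3: insert e.com -> 10.0.0.2 (expiry=0+4=4). clock=0
Op 4: tick 4 -> clock=4. purged={b.com,e.com}
Op 5: tick 6 -> clock=10. purged={d.com}
Op 6: insert d.com -> 10.0.0.1 (expiry=10+18=28). clock=10
Op 7: insert d.com -> 10.0.0.2 (expiry=10+6=16). clock=10
Op 8: insert b.com -> 10.0.0.2 (expiry=10+15=25). clock=10
Op 9: insert b.com -> 10.0.0.2 (expiry=10+19=29). clock=10
Op 10: tick 7 -> clock=17. purged={d.com}
Op 11: tick 4 -> clock=21.
Op 12: tick 1 -> clock=22.
Op 13: tick 4 -> clock=26.
Op 14: tick 2 -> clock=28.
lookup a.com: not in cache (expired or never inserted)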